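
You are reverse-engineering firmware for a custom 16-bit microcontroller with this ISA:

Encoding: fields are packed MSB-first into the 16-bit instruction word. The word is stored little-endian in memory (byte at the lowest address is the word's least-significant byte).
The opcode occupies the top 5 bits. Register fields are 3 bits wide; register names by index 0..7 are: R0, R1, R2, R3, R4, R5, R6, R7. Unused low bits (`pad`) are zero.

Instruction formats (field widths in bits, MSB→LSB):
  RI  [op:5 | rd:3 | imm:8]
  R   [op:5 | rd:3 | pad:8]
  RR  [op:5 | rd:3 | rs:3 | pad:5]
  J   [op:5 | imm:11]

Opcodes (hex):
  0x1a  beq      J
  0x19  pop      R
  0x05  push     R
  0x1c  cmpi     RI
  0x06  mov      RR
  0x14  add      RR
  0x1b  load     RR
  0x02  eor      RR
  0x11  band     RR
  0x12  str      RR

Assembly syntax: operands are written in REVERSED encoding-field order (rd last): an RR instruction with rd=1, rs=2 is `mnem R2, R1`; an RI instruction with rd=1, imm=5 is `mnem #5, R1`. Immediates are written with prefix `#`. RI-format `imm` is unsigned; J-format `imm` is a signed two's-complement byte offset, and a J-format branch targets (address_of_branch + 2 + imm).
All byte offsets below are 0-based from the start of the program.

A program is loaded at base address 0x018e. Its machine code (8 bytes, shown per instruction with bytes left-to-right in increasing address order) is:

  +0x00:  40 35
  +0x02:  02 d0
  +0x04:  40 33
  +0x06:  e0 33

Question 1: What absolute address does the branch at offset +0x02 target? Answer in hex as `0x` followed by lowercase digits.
[02] 02 d0 → 0xd002
  op=0xd002>>11=0x1a ⇒ beq (J)
  imm: (w>>0)&0x7ff=0x2 → #2
  target = base 0x018e + off 0x02 + 2 + imm 2 = 0x0194

0x0194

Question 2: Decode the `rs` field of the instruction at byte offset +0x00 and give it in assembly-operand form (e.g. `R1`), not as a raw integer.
R2

off 0x00: read 40 35 as little → 0x3540
  top 5b → 0x6 → mov [RR]
  [10:8] rd=5 = R5
  [7:5] rs=2 = R2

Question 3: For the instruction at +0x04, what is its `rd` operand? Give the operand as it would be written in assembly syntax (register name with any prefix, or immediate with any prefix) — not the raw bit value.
+0x04: 40 33 ⇒ word 0x3340 (little)
  op=0x3340>>11=0x6 ⇒ mov (RR)
  rd@[10:8]=0x3 ⇒ R3
  rs@[7:5]=0x2 ⇒ R2

R3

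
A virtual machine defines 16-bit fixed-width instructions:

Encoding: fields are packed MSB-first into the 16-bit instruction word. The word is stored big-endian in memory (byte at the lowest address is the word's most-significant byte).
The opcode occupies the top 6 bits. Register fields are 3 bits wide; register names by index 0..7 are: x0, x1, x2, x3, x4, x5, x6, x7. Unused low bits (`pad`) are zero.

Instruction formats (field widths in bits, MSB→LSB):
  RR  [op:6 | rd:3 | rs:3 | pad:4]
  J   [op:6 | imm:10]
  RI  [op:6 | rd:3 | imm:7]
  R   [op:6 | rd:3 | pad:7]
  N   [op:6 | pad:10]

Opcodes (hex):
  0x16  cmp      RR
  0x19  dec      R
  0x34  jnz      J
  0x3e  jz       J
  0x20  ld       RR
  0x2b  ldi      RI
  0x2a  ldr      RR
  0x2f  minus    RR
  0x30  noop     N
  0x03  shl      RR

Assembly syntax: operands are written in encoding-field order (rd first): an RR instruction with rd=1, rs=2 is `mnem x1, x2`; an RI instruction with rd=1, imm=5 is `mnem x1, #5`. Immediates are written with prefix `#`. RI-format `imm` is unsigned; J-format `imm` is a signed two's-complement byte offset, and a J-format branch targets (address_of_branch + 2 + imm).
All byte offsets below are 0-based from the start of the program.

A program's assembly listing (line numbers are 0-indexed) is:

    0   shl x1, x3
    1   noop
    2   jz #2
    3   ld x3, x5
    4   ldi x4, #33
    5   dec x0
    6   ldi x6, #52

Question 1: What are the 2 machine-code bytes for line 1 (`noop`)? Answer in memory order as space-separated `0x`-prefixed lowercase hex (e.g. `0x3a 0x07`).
0xc0 0x00

line 1 (noop): pack op=0x30:6|pad=0:10 = 0xc000; big→ c0 00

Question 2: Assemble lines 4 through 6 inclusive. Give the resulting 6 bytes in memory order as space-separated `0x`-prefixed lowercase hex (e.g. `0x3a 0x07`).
0xae 0x21 0x64 0x00 0xaf 0x34

line 4 (ldi): pack op=0x2b:6|rd=4:3|imm=33:7 = 0xae21; big→ ae 21
line 5 (dec): pack op=0x19:6|rd=0:3|pad=0:7 = 0x6400; big→ 64 00
line 6 (ldi): pack op=0x2b:6|rd=6:3|imm=52:7 = 0xaf34; big→ af 34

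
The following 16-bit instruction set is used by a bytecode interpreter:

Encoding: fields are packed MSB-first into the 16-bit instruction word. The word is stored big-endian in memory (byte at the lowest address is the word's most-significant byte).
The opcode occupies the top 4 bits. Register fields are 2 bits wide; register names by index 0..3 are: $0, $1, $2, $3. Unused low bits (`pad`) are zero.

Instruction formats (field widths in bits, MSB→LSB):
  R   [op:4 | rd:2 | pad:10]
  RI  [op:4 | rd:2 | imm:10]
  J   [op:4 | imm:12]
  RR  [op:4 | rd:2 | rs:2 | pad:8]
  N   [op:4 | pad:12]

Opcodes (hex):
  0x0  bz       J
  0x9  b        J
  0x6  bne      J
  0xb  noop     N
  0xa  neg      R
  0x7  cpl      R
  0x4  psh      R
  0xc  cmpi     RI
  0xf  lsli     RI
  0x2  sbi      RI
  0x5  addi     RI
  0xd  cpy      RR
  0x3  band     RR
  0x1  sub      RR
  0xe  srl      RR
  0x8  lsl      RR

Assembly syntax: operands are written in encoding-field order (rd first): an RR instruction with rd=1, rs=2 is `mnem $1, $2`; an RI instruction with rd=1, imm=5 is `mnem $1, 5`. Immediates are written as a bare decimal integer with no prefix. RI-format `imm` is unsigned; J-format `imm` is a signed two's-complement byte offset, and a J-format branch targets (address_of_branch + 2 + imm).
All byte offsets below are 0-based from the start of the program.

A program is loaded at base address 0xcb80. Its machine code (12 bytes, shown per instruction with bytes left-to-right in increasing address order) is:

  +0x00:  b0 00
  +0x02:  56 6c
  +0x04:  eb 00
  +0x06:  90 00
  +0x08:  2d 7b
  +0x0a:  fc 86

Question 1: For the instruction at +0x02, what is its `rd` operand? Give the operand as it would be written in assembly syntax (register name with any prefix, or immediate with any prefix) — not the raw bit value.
$1

@+02  big-endian(56 6c) = 0x566c
  top 4b → 0x5 → addi [RI]
  rd@[11:10]=0x1 ⇒ $1
  imm@[9:0]=0x26c ⇒ 620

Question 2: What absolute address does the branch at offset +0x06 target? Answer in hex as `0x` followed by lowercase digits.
0xcb88

@+06  big-endian(90 00) = 0x9000
  opcode bits[15:12]=0x9: b/J
  [11:0] imm=0 = 0
  target = base 0xcb80 + off 0x06 + 2 + imm 0 = 0xcb88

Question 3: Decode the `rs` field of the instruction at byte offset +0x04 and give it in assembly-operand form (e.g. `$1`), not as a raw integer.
@+04  big-endian(eb 00) = 0xeb00
  top 4b → 0xe → srl [RR]
  rd@[11:10]=0x2 ⇒ $2
  rs@[9:8]=0x3 ⇒ $3

$3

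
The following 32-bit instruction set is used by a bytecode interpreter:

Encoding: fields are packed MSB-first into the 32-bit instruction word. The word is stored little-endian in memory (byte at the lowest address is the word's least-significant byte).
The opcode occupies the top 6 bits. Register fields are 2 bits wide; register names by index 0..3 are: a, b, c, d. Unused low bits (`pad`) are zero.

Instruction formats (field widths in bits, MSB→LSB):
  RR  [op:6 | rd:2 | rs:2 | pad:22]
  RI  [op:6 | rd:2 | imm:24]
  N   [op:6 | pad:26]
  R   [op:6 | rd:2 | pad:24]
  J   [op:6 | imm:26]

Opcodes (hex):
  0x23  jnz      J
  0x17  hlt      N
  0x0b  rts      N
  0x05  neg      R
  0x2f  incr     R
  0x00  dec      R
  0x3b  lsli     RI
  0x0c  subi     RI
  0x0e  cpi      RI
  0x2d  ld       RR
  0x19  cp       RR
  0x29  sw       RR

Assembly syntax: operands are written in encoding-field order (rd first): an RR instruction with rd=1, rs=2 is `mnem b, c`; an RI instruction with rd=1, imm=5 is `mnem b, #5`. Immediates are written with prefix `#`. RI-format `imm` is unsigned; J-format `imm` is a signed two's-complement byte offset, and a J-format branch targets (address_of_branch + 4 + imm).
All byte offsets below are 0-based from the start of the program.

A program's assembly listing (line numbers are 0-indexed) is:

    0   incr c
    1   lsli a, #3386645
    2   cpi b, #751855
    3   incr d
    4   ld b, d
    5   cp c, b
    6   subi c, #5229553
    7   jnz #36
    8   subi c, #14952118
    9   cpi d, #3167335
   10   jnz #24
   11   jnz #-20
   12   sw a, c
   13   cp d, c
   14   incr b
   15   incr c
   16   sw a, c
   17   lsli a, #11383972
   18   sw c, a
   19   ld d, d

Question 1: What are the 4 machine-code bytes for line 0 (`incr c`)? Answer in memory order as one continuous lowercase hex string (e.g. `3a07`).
0. incr fields op=0x2f:6|rd=2:2|pad=0:24 → word be000000h → 00 00 00 be

000000be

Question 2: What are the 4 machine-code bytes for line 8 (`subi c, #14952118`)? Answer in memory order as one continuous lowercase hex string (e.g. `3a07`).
b626e432

L8: subi op=0xc:6|rd=2:2|imm=14952118:24 ⇒ 0x32e426b6 ⇒ little b6 26 e4 32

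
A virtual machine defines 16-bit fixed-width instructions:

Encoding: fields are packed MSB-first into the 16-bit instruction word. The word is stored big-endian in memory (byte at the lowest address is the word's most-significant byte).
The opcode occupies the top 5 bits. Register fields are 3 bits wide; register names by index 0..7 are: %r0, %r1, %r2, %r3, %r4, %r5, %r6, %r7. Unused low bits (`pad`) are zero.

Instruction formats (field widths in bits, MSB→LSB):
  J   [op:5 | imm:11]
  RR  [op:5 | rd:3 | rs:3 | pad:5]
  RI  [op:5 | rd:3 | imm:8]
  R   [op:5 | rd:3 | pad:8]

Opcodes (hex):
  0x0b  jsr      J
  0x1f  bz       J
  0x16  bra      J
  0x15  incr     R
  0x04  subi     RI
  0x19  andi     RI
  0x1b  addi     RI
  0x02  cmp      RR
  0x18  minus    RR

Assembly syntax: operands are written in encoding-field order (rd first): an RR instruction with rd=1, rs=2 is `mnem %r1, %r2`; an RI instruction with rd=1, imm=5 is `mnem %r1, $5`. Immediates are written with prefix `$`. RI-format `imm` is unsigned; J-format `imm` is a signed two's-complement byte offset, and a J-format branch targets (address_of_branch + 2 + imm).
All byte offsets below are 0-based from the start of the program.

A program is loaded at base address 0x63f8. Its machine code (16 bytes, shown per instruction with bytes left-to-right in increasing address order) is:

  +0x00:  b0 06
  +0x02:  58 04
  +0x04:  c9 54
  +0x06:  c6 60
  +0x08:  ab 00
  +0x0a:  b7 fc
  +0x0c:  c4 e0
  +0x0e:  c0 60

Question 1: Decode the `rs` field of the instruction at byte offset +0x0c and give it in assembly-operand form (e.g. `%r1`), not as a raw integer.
+0x0c: c4 e0 ⇒ word 0xc4e0 (big)
  top 5b → 0x18 → minus [RR]
  [10:8] rd=4 = %r4
  [7:5] rs=7 = %r7

%r7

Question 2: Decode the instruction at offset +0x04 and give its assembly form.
[04] c9 54 → 0xc954
  top 5b → 0x19 → andi [RI]
  rd@[10:8]=0x1 ⇒ %r1
  imm@[7:0]=0x54 ⇒ $84

andi %r1, $84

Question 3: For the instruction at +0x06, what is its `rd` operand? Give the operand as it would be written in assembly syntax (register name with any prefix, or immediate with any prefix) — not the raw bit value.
%r6

+0x06: c6 60 ⇒ word 0xc660 (big)
  op=0xc660>>11=0x18 ⇒ minus (RR)
  rd: (w>>8)&0x7=0x6 → %r6
  rs: (w>>5)&0x7=0x3 → %r3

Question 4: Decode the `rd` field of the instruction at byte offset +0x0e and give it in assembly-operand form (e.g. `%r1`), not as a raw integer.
%r0

[0e] c0 60 → 0xc060
  opcode bits[15:11]=0x18: minus/RR
  [10:8] rd=0 = %r0
  [7:5] rs=3 = %r3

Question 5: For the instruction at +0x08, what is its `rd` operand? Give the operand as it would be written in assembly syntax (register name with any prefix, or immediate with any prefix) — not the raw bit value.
+0x08: ab 00 ⇒ word 0xab00 (big)
  op=0xab00>>11=0x15 ⇒ incr (R)
  rd@[10:8]=0x3 ⇒ %r3

%r3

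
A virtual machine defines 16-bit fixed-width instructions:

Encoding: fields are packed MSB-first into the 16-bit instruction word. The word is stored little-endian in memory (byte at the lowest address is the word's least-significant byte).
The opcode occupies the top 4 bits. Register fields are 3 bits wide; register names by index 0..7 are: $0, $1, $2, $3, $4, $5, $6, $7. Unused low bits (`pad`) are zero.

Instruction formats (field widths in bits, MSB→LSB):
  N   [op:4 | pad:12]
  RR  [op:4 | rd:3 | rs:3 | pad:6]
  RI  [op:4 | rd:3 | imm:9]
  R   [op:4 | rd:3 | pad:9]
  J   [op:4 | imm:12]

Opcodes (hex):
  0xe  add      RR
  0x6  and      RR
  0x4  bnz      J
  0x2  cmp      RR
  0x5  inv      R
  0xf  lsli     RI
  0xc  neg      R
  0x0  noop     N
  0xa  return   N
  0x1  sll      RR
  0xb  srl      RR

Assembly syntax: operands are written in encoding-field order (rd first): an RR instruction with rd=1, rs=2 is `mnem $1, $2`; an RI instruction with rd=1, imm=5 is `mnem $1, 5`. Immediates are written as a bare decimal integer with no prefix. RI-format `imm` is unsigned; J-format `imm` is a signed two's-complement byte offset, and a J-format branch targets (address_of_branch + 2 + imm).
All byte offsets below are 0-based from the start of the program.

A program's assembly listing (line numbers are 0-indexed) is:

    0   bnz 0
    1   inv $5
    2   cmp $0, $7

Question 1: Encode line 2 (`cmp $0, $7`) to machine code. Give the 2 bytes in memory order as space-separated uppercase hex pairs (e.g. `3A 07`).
2. cmp fields op=0x2:4|rd=0:3|rs=7:3|pad=0:6 → word 21c0h → c0 21

C0 21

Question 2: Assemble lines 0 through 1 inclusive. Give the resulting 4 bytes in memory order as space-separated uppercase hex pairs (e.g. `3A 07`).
0. bnz fields op=0x4:4|imm=0:12 → word 4000h → 00 40
1. inv fields op=0x5:4|rd=5:3|pad=0:9 → word 5a00h → 00 5a

00 40 00 5A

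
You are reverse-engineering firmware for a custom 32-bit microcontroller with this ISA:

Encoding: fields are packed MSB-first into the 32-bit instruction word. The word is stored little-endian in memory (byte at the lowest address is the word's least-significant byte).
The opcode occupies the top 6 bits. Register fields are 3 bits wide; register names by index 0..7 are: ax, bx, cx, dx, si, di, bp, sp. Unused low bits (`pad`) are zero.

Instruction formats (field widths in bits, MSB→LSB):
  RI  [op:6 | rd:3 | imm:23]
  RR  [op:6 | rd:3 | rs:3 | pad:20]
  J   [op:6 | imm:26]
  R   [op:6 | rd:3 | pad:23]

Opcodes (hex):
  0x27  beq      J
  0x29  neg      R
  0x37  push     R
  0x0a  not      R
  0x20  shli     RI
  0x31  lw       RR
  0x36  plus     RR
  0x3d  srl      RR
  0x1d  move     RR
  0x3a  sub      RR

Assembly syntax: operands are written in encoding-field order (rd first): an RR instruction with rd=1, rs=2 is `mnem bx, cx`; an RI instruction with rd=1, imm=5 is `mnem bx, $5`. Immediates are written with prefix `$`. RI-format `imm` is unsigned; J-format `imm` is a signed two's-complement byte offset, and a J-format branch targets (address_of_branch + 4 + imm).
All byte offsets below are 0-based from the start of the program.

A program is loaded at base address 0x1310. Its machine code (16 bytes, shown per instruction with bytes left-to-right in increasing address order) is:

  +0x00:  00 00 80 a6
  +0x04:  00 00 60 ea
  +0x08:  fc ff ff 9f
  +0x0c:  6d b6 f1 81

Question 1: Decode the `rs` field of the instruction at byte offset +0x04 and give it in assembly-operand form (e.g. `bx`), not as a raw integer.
off 0x04: read 00 00 60 ea as little → 0xea600000
  op=0xea600000>>26=0x3a ⇒ sub (RR)
  rd: (w>>23)&0x7=0x4 → si
  rs: (w>>20)&0x7=0x6 → bp

bp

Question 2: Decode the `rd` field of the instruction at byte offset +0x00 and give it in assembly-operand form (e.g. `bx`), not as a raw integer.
@+00  little-endian(00 00 80 a6) = 0xa6800000
  top 6b → 0x29 → neg [R]
  [25:23] rd=5 = di

di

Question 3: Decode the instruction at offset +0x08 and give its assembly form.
+0x08: fc ff ff 9f ⇒ word 0x9ffffffc (little)
  top 6b → 0x27 → beq [J]
  imm@[25:0]=0x3fffffc (s26→-4) ⇒ $-4

beq $-4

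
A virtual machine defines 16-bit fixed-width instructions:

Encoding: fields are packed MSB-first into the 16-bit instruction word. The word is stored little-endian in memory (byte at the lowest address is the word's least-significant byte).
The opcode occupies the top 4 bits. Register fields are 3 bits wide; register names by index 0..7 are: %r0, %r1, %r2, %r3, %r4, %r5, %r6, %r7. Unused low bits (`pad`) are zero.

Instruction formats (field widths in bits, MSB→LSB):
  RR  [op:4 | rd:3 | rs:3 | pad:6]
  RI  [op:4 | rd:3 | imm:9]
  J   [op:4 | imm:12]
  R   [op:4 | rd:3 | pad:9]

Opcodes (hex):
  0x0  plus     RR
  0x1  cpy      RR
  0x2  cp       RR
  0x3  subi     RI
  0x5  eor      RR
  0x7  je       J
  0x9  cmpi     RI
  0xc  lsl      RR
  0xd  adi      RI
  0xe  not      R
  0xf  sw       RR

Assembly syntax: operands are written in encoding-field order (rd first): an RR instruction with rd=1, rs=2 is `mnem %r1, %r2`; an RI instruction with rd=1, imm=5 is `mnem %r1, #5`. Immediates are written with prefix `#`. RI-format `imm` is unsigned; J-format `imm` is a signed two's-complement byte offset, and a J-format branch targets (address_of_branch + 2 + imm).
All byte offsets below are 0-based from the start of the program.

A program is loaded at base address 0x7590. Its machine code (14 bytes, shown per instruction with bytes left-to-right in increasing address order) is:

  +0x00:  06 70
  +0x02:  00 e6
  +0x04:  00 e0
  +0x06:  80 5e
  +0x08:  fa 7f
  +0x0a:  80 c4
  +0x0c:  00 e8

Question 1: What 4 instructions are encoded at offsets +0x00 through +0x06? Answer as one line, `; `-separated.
je #6; not %r3; not %r0; eor %r7, %r2

[00] 06 70 → 0x7006
  opcode bits[15:12]=0x7: je/J
  imm@[11:0]=0x6 ⇒ #6
[02] 00 e6 → 0xe600
  opcode bits[15:12]=0xe: not/R
  rd@[11:9]=0x3 ⇒ %r3
[04] 00 e0 → 0xe000
  opcode bits[15:12]=0xe: not/R
  rd@[11:9]=0x0 ⇒ %r0
[06] 80 5e → 0x5e80
  opcode bits[15:12]=0x5: eor/RR
  rd@[11:9]=0x7 ⇒ %r7
  rs@[8:6]=0x2 ⇒ %r2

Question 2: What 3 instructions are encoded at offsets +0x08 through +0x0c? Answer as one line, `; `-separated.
+0x08: fa 7f ⇒ word 0x7ffa (little)
  top 4b → 0x7 → je [J]
  imm: (w>>0)&0xfff=0xffa (s12→-6) → #-6
+0x0a: 80 c4 ⇒ word 0xc480 (little)
  top 4b → 0xc → lsl [RR]
  rd: (w>>9)&0x7=0x2 → %r2
  rs: (w>>6)&0x7=0x2 → %r2
+0x0c: 00 e8 ⇒ word 0xe800 (little)
  top 4b → 0xe → not [R]
  rd: (w>>9)&0x7=0x4 → %r4

je #-6; lsl %r2, %r2; not %r4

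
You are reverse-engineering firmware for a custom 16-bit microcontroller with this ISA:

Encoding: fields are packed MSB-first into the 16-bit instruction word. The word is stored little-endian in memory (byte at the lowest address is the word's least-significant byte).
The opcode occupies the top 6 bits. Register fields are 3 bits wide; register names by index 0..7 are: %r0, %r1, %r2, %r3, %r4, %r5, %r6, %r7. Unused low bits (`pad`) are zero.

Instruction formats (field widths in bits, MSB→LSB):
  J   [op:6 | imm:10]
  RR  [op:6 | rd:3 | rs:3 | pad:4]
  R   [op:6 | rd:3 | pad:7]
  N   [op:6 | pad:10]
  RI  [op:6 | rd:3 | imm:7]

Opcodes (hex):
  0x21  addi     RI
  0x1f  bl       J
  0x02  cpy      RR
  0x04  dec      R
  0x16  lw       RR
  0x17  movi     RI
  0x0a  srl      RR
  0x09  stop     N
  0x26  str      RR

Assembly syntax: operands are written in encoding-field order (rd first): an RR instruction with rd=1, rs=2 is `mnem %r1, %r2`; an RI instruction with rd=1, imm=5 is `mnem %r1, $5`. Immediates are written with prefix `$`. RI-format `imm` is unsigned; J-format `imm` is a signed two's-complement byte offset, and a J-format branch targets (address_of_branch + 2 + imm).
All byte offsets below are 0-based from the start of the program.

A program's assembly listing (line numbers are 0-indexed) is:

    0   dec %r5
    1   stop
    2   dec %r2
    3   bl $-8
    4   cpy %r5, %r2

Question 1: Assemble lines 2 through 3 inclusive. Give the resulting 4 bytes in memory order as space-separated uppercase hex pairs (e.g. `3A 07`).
L2: dec op=0x4:6|rd=2:3|pad=0:7 ⇒ 0x1100 ⇒ little 00 11
L3: bl op=0x1f:6|imm=-8:10 ⇒ 0x7ff8 ⇒ little f8 7f

00 11 F8 7F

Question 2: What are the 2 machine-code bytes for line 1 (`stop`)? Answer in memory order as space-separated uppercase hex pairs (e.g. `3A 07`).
1. stop fields op=0x9:6|pad=0:10 → word 2400h → 00 24

00 24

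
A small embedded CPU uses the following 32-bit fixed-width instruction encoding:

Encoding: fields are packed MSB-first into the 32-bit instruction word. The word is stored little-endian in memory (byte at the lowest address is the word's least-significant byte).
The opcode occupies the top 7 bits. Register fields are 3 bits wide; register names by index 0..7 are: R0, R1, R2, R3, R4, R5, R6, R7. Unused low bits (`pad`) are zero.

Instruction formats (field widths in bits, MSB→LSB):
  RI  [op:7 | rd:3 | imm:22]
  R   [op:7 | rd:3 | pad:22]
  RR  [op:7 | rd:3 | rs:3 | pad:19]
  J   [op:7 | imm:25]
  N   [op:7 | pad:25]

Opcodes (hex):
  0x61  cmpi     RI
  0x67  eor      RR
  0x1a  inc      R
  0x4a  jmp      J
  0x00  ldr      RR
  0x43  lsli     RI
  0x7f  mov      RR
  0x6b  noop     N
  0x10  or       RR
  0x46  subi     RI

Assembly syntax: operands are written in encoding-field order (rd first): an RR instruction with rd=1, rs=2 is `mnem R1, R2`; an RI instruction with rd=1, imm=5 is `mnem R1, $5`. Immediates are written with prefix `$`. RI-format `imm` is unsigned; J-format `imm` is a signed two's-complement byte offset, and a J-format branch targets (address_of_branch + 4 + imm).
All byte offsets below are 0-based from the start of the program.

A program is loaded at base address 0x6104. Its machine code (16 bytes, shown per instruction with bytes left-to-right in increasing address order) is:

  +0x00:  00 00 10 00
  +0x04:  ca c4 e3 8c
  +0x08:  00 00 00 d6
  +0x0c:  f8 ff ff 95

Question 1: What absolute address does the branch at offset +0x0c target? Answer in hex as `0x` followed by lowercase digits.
@+0c  little-endian(f8 ff ff 95) = 0x95fffff8
  op=0x95fffff8>>25=0x4a ⇒ jmp (J)
  [24:0] imm=33554424 (s25→-8) = $-8
  target = base 0x6104 + off 0x0c + 4 + imm -8 = 0x610c

0x610c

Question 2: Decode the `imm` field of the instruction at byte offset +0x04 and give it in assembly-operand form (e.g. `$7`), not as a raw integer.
off 0x04: read ca c4 e3 8c as little → 0x8ce3c4ca
  op=0x8ce3c4ca>>25=0x46 ⇒ subi (RI)
  [24:22] rd=3 = R3
  [21:0] imm=2344138 = $2344138

$2344138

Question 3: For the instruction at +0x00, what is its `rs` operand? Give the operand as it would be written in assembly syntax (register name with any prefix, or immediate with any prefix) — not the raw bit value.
R2

@+00  little-endian(00 00 10 00) = 0x00100000
  opcode bits[31:25]=0x0: ldr/RR
  rd@[24:22]=0x0 ⇒ R0
  rs@[21:19]=0x2 ⇒ R2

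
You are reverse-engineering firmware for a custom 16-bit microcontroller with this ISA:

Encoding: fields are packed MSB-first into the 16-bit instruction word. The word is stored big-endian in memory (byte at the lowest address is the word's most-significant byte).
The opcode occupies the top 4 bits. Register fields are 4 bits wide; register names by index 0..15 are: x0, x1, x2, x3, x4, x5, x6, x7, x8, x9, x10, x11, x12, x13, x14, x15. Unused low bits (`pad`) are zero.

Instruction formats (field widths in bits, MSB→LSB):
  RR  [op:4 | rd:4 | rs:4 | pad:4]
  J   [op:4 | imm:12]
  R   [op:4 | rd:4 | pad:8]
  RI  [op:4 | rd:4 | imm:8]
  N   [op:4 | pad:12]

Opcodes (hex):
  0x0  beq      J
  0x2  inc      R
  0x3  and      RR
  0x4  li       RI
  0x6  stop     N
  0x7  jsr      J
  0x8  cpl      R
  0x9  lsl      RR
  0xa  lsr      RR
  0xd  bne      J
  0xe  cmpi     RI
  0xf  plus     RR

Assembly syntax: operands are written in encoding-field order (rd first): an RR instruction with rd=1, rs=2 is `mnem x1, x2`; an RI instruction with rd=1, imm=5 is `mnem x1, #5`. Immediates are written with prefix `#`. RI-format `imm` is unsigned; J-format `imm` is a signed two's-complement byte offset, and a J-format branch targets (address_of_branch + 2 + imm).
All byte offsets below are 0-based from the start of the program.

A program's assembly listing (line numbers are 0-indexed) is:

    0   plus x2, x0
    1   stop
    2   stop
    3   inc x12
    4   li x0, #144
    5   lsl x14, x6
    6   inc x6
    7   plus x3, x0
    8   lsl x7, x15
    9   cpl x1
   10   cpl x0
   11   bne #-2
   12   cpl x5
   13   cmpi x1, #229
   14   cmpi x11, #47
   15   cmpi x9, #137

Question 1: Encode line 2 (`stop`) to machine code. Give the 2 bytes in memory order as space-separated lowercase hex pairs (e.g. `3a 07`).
60 00

2. stop fields op=0x6:4|pad=0:12 → word 6000h → 60 00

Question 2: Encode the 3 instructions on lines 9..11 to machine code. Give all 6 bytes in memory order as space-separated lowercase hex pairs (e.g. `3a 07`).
81 00 80 00 df fe

9. cpl fields op=0x8:4|rd=1:4|pad=0:8 → word 8100h → 81 00
10. cpl fields op=0x8:4|rd=0:4|pad=0:8 → word 8000h → 80 00
11. bne fields op=0xd:4|imm=-2:12 → word dffeh → df fe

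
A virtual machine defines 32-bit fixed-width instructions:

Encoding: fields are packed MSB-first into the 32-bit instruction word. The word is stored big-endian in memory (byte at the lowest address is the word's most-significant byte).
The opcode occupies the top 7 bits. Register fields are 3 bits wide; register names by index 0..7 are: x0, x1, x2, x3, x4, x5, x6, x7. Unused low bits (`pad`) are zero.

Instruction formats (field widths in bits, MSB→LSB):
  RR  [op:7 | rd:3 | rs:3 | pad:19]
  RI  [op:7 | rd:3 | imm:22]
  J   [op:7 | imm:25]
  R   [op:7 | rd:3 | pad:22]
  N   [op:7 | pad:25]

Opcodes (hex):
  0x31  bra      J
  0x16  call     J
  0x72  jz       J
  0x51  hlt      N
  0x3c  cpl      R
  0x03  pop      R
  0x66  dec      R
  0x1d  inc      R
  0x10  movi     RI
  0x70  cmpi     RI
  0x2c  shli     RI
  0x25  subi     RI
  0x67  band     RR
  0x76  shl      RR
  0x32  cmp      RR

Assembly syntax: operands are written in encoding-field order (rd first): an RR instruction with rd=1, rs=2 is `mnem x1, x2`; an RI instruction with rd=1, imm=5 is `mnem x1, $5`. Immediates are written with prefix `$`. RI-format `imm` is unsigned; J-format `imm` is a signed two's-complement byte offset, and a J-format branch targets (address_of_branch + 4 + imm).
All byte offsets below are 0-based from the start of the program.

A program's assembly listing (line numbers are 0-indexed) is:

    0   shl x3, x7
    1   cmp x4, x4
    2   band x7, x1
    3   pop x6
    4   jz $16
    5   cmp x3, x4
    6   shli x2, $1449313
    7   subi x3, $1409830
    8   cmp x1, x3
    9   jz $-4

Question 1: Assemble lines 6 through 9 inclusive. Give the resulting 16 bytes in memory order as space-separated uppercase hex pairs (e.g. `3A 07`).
58 96 1D 61 4A D5 83 26 64 58 00 00 E5 FF FF FC

L6: shli op=0x2c:7|rd=2:3|imm=1449313:22 ⇒ 0x58961d61 ⇒ big 58 96 1d 61
L7: subi op=0x25:7|rd=3:3|imm=1409830:22 ⇒ 0x4ad58326 ⇒ big 4a d5 83 26
L8: cmp op=0x32:7|rd=1:3|rs=3:3|pad=0:19 ⇒ 0x64580000 ⇒ big 64 58 00 00
L9: jz op=0x72:7|imm=-4:25 ⇒ 0xe5fffffc ⇒ big e5 ff ff fc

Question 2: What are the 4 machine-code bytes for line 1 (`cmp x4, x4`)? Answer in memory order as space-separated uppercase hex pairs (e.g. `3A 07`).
65 20 00 00

line 1 (cmp): pack op=0x32:7|rd=4:3|rs=4:3|pad=0:19 = 0x65200000; big→ 65 20 00 00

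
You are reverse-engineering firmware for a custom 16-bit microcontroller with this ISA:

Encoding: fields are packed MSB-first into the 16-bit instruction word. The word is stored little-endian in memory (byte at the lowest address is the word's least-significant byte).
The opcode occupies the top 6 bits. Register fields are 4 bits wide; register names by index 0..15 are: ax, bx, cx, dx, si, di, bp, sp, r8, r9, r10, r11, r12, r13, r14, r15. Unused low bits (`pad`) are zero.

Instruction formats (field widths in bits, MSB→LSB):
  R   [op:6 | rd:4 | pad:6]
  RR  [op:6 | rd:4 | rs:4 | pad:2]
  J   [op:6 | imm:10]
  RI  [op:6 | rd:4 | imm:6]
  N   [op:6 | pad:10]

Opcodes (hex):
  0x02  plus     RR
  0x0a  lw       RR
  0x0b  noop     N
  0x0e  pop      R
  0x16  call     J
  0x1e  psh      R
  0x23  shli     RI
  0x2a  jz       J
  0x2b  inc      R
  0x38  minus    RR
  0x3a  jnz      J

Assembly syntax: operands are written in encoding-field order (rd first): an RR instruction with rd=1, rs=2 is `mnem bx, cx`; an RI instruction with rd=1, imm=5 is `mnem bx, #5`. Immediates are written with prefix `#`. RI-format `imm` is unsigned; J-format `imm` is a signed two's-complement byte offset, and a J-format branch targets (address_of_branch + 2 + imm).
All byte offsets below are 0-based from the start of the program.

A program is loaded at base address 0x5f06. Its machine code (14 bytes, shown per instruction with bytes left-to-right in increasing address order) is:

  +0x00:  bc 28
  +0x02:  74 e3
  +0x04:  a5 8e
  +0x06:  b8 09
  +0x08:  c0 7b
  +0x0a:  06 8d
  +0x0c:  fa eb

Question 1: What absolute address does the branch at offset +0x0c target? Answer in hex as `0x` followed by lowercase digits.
[0c] fa eb → 0xebfa
  opcode bits[15:10]=0x3a: jnz/J
  imm: (w>>0)&0x3ff=0x3fa (s10→-6) → #-6
  target = base 0x5f06 + off 0x0c + 2 + imm -6 = 0x5f0e

0x5f0e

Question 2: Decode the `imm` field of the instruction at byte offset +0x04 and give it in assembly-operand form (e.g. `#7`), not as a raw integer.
#37

@+04  little-endian(a5 8e) = 0x8ea5
  top 6b → 0x23 → shli [RI]
  rd@[9:6]=0xa ⇒ r10
  imm@[5:0]=0x25 ⇒ #37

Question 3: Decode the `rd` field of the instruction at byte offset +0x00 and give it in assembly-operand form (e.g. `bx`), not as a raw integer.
cx

+0x00: bc 28 ⇒ word 0x28bc (little)
  top 6b → 0xa → lw [RR]
  [9:6] rd=2 = cx
  [5:2] rs=15 = r15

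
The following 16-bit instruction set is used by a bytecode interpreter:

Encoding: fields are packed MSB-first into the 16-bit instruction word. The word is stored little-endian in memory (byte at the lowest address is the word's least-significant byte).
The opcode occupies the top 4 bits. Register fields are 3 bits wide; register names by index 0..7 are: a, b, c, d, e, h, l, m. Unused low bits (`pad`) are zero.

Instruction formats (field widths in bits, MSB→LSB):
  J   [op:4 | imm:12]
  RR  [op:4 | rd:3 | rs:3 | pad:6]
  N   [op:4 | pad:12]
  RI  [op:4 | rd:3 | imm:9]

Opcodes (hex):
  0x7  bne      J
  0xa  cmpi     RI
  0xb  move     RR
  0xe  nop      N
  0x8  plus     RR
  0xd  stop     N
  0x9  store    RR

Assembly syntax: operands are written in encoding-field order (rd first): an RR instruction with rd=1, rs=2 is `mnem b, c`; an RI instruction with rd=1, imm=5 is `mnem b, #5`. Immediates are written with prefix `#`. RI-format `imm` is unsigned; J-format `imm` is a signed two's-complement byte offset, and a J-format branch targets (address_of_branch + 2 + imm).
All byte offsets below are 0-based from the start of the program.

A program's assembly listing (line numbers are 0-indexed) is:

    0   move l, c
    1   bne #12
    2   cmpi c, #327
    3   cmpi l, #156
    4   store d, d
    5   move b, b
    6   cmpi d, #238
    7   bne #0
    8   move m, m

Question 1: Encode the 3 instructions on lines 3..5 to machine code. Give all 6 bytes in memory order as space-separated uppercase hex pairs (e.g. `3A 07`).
line 3 (cmpi): pack op=0xa:4|rd=6:3|imm=156:9 = 0xac9c; little→ 9c ac
line 4 (store): pack op=0x9:4|rd=3:3|rs=3:3|pad=0:6 = 0x96c0; little→ c0 96
line 5 (move): pack op=0xb:4|rd=1:3|rs=1:3|pad=0:6 = 0xb240; little→ 40 b2

9C AC C0 96 40 B2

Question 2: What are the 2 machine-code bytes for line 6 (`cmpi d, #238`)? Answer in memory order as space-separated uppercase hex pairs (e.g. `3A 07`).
EE A6

L6: cmpi op=0xa:4|rd=3:3|imm=238:9 ⇒ 0xa6ee ⇒ little ee a6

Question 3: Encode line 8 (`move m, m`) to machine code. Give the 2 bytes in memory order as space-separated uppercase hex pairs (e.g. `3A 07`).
line 8 (move): pack op=0xb:4|rd=7:3|rs=7:3|pad=0:6 = 0xbfc0; little→ c0 bf

C0 BF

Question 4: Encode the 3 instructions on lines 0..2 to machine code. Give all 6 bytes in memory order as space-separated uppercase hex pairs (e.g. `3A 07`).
line 0 (move): pack op=0xb:4|rd=6:3|rs=2:3|pad=0:6 = 0xbc80; little→ 80 bc
line 1 (bne): pack op=0x7:4|imm=12:12 = 0x700c; little→ 0c 70
line 2 (cmpi): pack op=0xa:4|rd=2:3|imm=327:9 = 0xa547; little→ 47 a5

80 BC 0C 70 47 A5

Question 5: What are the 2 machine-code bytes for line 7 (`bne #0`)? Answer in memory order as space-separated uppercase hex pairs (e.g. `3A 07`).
7. bne fields op=0x7:4|imm=0:12 → word 7000h → 00 70

00 70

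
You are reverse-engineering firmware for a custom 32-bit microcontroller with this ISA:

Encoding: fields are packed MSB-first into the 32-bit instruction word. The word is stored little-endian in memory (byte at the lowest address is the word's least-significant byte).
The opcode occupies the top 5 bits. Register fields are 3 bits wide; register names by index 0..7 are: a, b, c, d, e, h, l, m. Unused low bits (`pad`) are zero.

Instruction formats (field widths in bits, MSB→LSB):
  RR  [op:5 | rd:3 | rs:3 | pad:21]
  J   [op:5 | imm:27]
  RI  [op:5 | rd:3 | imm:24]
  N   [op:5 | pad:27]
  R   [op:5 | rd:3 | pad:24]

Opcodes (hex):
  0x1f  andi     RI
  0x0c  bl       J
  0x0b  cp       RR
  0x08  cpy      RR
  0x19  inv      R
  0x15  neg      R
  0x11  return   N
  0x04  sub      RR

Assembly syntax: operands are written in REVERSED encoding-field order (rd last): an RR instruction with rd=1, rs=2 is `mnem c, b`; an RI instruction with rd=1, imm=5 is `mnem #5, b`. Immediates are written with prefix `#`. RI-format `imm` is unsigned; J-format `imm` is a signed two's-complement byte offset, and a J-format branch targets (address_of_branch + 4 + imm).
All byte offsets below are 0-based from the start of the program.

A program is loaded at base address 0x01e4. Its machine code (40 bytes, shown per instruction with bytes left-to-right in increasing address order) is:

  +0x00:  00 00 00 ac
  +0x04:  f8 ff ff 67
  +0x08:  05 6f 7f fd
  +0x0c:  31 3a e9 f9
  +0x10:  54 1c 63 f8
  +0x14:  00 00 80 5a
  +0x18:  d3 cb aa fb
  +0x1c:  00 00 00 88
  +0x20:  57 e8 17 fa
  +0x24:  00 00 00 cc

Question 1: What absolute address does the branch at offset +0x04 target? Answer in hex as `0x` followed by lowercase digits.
0x01e4

[04] f8 ff ff 67 → 0x67fffff8
  top 5b → 0xc → bl [J]
  imm@[26:0]=0x7fffff8 (s27→-8) ⇒ #-8
  target = base 0x01e4 + off 0x04 + 4 + imm -8 = 0x01e4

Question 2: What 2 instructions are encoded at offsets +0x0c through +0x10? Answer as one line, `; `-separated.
andi #15284785, b; andi #6495316, a

off 0x0c: read 31 3a e9 f9 as little → 0xf9e93a31
  top 5b → 0x1f → andi [RI]
  [26:24] rd=1 = b
  [23:0] imm=15284785 = #15284785
off 0x10: read 54 1c 63 f8 as little → 0xf8631c54
  top 5b → 0x1f → andi [RI]
  [26:24] rd=0 = a
  [23:0] imm=6495316 = #6495316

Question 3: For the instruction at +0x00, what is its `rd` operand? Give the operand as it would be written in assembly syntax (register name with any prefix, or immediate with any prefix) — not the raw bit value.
e

+0x00: 00 00 00 ac ⇒ word 0xac000000 (little)
  opcode bits[31:27]=0x15: neg/R
  rd@[26:24]=0x4 ⇒ e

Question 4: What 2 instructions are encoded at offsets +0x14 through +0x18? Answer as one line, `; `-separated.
cp e, c; andi #11193299, d

off 0x14: read 00 00 80 5a as little → 0x5a800000
  op=0x5a800000>>27=0xb ⇒ cp (RR)
  [26:24] rd=2 = c
  [23:21] rs=4 = e
off 0x18: read d3 cb aa fb as little → 0xfbaacbd3
  op=0xfbaacbd3>>27=0x1f ⇒ andi (RI)
  [26:24] rd=3 = d
  [23:0] imm=11193299 = #11193299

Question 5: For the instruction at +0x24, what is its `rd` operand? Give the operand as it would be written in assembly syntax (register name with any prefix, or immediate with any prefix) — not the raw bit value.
e

off 0x24: read 00 00 00 cc as little → 0xcc000000
  opcode bits[31:27]=0x19: inv/R
  [26:24] rd=4 = e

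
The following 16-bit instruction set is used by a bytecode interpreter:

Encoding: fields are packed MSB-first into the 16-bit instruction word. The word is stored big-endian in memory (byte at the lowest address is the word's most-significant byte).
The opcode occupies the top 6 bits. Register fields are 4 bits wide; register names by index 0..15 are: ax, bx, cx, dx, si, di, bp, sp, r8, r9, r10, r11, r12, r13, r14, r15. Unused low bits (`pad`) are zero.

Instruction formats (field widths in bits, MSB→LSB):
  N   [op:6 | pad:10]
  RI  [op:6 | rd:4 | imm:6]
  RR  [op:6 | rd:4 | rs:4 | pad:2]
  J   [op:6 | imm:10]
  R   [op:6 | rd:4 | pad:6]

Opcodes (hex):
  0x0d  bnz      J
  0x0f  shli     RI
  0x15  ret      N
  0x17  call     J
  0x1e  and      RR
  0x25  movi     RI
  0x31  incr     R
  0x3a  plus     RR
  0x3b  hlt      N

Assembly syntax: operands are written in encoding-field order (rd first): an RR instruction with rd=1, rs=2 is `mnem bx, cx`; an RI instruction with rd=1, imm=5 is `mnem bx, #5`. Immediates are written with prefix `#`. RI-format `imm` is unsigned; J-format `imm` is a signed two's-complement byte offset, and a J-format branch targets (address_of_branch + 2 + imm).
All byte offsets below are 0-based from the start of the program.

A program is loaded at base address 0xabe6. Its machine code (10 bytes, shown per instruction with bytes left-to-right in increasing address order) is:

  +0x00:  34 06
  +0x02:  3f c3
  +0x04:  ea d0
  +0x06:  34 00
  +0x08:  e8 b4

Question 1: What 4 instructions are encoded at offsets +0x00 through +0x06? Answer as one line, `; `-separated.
bnz #6; shli r15, #3; plus r11, si; bnz #0

off 0x00: read 34 06 as big → 0x3406
  opcode bits[15:10]=0xd: bnz/J
  [9:0] imm=6 = #6
off 0x02: read 3f c3 as big → 0x3fc3
  opcode bits[15:10]=0xf: shli/RI
  [9:6] rd=15 = r15
  [5:0] imm=3 = #3
off 0x04: read ea d0 as big → 0xead0
  opcode bits[15:10]=0x3a: plus/RR
  [9:6] rd=11 = r11
  [5:2] rs=4 = si
off 0x06: read 34 00 as big → 0x3400
  opcode bits[15:10]=0xd: bnz/J
  [9:0] imm=0 = #0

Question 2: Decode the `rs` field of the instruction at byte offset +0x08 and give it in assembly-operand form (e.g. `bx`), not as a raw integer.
r13

[08] e8 b4 → 0xe8b4
  opcode bits[15:10]=0x3a: plus/RR
  rd@[9:6]=0x2 ⇒ cx
  rs@[5:2]=0xd ⇒ r13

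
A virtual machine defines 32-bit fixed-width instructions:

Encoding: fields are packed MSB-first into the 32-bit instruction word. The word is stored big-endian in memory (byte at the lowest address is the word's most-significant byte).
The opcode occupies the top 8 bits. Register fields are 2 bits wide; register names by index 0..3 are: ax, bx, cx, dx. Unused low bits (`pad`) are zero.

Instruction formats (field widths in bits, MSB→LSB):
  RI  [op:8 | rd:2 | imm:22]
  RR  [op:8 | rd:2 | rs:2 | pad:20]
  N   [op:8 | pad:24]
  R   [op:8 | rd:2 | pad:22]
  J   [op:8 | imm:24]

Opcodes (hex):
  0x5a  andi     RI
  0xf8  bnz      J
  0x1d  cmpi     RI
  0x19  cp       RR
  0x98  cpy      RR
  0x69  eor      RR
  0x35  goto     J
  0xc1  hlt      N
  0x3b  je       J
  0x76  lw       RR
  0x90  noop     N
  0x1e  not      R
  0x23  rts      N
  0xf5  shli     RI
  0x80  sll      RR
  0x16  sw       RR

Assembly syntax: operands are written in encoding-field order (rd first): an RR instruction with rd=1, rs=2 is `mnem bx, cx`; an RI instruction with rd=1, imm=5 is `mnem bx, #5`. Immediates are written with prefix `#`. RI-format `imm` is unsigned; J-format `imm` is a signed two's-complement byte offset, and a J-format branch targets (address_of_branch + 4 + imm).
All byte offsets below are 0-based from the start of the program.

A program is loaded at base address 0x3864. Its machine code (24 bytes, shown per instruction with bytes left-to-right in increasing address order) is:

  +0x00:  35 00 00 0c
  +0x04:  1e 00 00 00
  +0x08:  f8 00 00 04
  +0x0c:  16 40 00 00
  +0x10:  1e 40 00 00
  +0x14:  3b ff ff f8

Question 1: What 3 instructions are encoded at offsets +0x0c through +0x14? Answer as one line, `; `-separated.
@+0c  big-endian(16 40 00 00) = 0x16400000
  top 8b → 0x16 → sw [RR]
  rd: (w>>22)&0x3=0x1 → bx
  rs: (w>>20)&0x3=0x0 → ax
@+10  big-endian(1e 40 00 00) = 0x1e400000
  top 8b → 0x1e → not [R]
  rd: (w>>22)&0x3=0x1 → bx
@+14  big-endian(3b ff ff f8) = 0x3bfffff8
  top 8b → 0x3b → je [J]
  imm: (w>>0)&0xffffff=0xfffff8 (s24→-8) → #-8

sw bx, ax; not bx; je #-8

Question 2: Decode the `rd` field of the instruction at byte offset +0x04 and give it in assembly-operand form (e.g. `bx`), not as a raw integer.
ax

@+04  big-endian(1e 00 00 00) = 0x1e000000
  opcode bits[31:24]=0x1e: not/R
  [23:22] rd=0 = ax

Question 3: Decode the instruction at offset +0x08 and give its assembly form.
off 0x08: read f8 00 00 04 as big → 0xf8000004
  op=0xf8000004>>24=0xf8 ⇒ bnz (J)
  imm@[23:0]=0x4 ⇒ #4

bnz #4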